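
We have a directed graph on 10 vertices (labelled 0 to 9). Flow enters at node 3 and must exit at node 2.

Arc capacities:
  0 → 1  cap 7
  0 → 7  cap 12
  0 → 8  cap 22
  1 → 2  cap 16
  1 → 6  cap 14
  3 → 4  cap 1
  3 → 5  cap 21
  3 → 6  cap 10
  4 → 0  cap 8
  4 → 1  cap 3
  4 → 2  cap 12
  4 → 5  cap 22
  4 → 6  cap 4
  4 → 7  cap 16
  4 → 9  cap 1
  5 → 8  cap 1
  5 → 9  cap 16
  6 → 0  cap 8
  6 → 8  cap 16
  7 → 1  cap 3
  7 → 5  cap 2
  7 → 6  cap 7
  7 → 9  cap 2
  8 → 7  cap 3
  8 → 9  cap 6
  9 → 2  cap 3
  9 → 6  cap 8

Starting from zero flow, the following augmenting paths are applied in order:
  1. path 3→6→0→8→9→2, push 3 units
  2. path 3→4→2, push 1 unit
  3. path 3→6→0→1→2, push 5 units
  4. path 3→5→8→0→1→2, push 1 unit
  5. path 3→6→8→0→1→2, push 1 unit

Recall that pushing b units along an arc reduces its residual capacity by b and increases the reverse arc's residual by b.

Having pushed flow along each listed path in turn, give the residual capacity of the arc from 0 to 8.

after path 1 (3→6→0→8→9→2, push 3): res(0,8)=19
after path 2 (3→4→2, push 1): res(0,8)=19
after path 3 (3→6→0→1→2, push 5): res(0,8)=19
after path 4 (3→5→8→0→1→2, push 1): res(0,8)=20
after path 5 (3→6→8→0→1→2, push 1): res(0,8)=21

Residual capacity of (0,8): 21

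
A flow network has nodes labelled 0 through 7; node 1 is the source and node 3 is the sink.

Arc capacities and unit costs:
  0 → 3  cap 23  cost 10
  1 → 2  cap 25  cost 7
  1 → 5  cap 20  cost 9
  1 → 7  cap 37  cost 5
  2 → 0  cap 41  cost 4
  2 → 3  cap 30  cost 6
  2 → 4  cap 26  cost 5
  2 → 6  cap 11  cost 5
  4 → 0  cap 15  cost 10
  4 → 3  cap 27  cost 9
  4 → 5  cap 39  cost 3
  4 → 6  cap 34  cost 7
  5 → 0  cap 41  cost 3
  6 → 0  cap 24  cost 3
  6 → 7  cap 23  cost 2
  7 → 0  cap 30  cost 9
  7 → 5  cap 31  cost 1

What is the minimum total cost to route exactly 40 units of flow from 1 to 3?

shortest-cost path #1: 1→2→3 push 25 @ unit cost 13 (adds 325)
shortest-cost path #2: 1→7→5→0→3 push 15 @ unit cost 19 (adds 285)
total cost = 610

Minimum cost for 40 units: 610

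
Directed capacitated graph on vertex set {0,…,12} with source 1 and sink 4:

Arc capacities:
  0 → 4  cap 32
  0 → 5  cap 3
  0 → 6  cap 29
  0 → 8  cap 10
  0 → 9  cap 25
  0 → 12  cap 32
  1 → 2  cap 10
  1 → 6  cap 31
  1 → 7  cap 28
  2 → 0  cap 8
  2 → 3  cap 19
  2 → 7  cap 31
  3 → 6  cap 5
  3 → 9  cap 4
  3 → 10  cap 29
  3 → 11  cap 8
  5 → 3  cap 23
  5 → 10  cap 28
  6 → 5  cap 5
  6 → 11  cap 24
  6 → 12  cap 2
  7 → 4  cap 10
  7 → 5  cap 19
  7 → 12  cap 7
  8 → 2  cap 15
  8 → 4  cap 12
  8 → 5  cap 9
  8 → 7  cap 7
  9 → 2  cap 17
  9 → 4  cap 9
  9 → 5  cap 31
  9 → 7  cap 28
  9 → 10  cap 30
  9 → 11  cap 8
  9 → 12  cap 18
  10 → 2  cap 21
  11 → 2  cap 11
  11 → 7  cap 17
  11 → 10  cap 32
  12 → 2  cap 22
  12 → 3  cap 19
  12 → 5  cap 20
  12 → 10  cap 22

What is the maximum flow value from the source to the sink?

augment #1: 1→7→4 bottleneck 10, total now 10
augment #2: 1→2→0→4 bottleneck 8, total now 18
augment #3: 1→2→3→9→4 bottleneck 2, total now 20
augment #4: 1→6→5→3→9→4 bottleneck 2, total now 22

Maximum flow value: 22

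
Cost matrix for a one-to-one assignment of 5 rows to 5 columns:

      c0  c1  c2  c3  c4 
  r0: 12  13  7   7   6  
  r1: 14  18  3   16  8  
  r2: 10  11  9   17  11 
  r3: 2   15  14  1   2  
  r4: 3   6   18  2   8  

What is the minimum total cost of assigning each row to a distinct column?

one of 2 optimal assignments: row0→col4 (cost 6), row1→col2 (cost 3), row2→col1 (cost 11), row3→col0 (cost 2), row4→col3 (cost 2)
total = 6 + 3 + 11 + 2 + 2 = 24

Minimum assignment cost: 24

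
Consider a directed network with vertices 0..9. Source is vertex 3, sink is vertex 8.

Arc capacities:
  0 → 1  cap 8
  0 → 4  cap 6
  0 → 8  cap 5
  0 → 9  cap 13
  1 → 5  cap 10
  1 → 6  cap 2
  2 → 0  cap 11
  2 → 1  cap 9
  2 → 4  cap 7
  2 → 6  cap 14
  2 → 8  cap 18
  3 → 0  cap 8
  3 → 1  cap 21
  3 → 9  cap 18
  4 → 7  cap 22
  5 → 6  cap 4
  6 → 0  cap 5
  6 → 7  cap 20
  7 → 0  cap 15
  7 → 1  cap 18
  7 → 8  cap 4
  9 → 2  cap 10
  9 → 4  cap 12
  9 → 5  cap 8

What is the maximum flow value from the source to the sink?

augment #1: 3→0→8 bottleneck 5, total now 5
augment #2: 3→9→2→8 bottleneck 10, total now 15
augment #3: 3→0→4→7→8 bottleneck 3, total now 18
augment #4: 3→1→6→7→8 bottleneck 1, total now 19

Maximum flow value: 19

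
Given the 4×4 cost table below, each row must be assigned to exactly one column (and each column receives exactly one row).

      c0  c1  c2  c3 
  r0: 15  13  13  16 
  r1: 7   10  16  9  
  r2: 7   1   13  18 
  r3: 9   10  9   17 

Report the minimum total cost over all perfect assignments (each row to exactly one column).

Minimum assignment cost: 32

optimal assignment: row0→col2 (cost 13), row1→col3 (cost 9), row2→col1 (cost 1), row3→col0 (cost 9)
total = 13 + 9 + 1 + 9 = 32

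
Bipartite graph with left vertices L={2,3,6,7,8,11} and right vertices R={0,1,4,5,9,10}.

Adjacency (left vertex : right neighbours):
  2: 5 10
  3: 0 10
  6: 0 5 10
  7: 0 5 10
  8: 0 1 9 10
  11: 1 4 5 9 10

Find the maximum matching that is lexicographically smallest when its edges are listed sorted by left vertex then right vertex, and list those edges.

|M| = 5 (so the lex-smallest maximum matching has 5 edges)
process left vertices in ascending order; for each, take the smallest-labelled available neighbour that still permits 5 edges overall, or leave it unmatched if none does
lex-smallest matching: {2-5, 3-0, 6-10, 8-1, 11-4}

Lex-smallest maximum matching: {(2,5), (3,0), (6,10), (8,1), (11,4)}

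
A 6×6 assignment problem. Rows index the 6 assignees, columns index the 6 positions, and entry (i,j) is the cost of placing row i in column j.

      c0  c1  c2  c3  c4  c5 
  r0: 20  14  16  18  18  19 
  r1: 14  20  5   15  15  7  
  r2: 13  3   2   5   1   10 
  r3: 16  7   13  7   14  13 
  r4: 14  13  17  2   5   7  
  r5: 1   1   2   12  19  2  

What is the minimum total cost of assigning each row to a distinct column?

Minimum assignment cost: 34

optimal assignment: row0→col2 (cost 16), row1→col5 (cost 7), row2→col4 (cost 1), row3→col1 (cost 7), row4→col3 (cost 2), row5→col0 (cost 1)
total = 16 + 7 + 1 + 7 + 2 + 1 = 34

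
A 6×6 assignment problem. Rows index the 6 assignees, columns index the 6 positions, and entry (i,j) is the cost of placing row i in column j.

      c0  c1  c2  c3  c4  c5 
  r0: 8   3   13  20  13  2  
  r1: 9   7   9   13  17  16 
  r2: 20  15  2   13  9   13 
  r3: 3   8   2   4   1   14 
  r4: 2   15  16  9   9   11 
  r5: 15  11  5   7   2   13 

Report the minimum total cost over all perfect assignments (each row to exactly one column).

optimal assignment: row0→col5 (cost 2), row1→col1 (cost 7), row2→col2 (cost 2), row3→col3 (cost 4), row4→col0 (cost 2), row5→col4 (cost 2)
total = 2 + 7 + 2 + 4 + 2 + 2 = 19

Minimum assignment cost: 19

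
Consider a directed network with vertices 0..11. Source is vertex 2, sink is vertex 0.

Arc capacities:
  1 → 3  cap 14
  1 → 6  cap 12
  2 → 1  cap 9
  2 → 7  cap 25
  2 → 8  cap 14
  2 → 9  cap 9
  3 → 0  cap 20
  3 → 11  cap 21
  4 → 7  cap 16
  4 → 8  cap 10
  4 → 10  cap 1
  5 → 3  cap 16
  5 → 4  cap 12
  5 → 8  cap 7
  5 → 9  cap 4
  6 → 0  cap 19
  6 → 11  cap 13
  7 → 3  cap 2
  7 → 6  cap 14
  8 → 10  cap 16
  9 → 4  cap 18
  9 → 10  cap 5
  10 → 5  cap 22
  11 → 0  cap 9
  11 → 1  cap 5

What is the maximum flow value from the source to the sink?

augment #1: 2→1→3→0 bottleneck 9, total now 9
augment #2: 2→7→3→0 bottleneck 2, total now 11
augment #3: 2→7→6→0 bottleneck 14, total now 25
augment #4: 2→8→10→5→3→0 bottleneck 9, total now 34
augment #5: 2→8→10→5→3→11→0 bottleneck 5, total now 39
augment #6: 2→9→10→5→3→11→0 bottleneck 2, total now 41

Maximum flow value: 41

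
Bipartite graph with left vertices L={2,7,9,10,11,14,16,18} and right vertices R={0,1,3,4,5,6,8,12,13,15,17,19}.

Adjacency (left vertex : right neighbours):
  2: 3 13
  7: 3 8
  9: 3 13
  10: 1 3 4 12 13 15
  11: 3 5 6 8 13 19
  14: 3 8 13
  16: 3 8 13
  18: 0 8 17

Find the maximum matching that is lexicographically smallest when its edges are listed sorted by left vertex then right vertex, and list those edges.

Lex-smallest maximum matching: {(2,3), (7,8), (9,13), (10,1), (11,5), (18,0)}

|M| = 6 (so the lex-smallest maximum matching has 6 edges)
process left vertices in ascending order; for each, take the smallest-labelled available neighbour that still permits 6 edges overall, or leave it unmatched if none does
lex-smallest matching: {2-3, 7-8, 9-13, 10-1, 11-5, 18-0}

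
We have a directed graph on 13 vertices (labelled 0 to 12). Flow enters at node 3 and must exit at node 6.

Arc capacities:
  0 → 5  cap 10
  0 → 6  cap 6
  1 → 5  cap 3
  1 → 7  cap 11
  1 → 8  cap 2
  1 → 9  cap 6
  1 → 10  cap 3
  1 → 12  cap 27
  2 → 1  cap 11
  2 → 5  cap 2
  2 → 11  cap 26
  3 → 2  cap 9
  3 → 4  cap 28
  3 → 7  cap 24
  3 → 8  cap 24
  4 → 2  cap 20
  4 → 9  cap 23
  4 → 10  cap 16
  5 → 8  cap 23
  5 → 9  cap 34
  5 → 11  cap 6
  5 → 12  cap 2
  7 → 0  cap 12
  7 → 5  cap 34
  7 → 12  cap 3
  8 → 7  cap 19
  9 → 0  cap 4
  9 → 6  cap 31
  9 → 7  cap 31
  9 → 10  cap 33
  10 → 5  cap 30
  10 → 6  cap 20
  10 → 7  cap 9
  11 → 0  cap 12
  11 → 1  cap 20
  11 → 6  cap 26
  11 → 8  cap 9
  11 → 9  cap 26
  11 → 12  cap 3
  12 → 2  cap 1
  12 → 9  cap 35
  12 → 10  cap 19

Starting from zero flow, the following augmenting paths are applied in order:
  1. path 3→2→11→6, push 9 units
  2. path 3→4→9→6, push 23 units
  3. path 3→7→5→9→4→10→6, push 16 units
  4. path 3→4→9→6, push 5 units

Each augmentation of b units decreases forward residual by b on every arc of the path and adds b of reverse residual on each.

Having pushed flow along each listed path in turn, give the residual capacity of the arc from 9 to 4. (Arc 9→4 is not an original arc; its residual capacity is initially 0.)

Residual capacity of (9,4): 12

after path 1 (3→2→11→6, push 9): res(9,4)=0
after path 2 (3→4→9→6, push 23): res(9,4)=23
after path 3 (3→7→5→9→4→10→6, push 16): res(9,4)=7
after path 4 (3→4→9→6, push 5): res(9,4)=12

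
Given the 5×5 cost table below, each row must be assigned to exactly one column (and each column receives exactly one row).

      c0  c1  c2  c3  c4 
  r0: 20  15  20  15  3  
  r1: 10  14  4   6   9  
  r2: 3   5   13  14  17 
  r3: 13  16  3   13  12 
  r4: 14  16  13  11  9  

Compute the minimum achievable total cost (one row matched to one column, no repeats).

Minimum assignment cost: 31

one of 2 optimal assignments: row0→col4 (cost 3), row1→col3 (cost 6), row2→col0 (cost 3), row3→col2 (cost 3), row4→col1 (cost 16)
total = 3 + 6 + 3 + 3 + 16 = 31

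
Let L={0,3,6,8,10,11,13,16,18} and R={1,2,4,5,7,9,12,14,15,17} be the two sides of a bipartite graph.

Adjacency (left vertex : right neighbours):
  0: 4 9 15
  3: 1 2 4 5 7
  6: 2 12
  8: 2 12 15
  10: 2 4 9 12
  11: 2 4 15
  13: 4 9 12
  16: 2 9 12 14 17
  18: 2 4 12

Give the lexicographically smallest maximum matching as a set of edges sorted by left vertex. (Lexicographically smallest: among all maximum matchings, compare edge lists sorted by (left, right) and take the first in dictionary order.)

|M| = 7 (so the lex-smallest maximum matching has 7 edges)
process left vertices in ascending order; for each, take the smallest-labelled available neighbour that still permits 7 edges overall, or leave it unmatched if none does
lex-smallest matching: {0-4, 3-1, 6-2, 8-12, 10-9, 11-15, 16-14}

Lex-smallest maximum matching: {(0,4), (3,1), (6,2), (8,12), (10,9), (11,15), (16,14)}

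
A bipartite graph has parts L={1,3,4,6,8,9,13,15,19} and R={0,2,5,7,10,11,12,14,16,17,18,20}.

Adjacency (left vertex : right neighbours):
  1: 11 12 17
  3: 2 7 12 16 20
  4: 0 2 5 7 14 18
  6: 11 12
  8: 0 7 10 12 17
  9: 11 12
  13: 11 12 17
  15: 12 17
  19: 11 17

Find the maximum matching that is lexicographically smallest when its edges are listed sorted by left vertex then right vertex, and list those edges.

|M| = 6 (so the lex-smallest maximum matching has 6 edges)
process left vertices in ascending order; for each, take the smallest-labelled available neighbour that still permits 6 edges overall, or leave it unmatched if none does
lex-smallest matching: {1-11, 3-2, 4-0, 6-12, 8-7, 13-17}

Lex-smallest maximum matching: {(1,11), (3,2), (4,0), (6,12), (8,7), (13,17)}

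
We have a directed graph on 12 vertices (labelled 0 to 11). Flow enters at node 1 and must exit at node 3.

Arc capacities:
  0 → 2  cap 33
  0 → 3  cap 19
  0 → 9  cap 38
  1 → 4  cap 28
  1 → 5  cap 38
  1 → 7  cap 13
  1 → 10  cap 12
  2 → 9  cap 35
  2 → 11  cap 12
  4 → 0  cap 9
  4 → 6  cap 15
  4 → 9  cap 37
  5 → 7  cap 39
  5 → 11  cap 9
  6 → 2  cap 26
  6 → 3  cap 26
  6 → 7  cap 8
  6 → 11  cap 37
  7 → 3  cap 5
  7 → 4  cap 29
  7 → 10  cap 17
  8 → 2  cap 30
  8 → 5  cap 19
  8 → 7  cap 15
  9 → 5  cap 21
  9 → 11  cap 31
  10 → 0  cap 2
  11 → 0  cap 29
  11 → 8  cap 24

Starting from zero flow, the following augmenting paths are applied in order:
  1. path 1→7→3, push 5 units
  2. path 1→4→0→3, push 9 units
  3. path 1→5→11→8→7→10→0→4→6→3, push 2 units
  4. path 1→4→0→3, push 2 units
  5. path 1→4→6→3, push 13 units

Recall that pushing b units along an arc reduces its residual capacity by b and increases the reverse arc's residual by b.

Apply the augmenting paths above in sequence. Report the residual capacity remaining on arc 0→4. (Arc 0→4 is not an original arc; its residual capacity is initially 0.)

Residual capacity of (0,4): 9

after path 1 (1→7→3, push 5): res(0,4)=0
after path 2 (1→4→0→3, push 9): res(0,4)=9
after path 3 (1→5→11→8→7→10→0→4→6→3, push 2): res(0,4)=7
after path 4 (1→4→0→3, push 2): res(0,4)=9
after path 5 (1→4→6→3, push 13): res(0,4)=9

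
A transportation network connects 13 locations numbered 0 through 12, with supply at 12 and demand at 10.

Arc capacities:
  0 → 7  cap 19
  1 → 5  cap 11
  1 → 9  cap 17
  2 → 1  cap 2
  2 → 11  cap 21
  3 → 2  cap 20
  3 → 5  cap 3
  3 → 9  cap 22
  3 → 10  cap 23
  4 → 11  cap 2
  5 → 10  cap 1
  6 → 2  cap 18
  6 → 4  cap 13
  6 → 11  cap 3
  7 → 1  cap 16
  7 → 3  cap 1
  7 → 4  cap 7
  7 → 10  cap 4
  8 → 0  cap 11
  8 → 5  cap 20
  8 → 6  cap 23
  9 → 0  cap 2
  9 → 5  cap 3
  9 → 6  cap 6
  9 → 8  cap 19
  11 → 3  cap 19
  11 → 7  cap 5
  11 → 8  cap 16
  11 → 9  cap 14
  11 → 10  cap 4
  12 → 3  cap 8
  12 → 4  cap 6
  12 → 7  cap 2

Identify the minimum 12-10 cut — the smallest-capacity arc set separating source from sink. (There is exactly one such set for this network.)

Min-cut arcs: {(4,11), (12,3), (12,7)} (total capacity 12)

augment #1: 12→3→10 push 8
augment #2: 12→7→10 push 2
augment #3: 12→4→11→10 push 2
max flow = 12; residual-reachable set from 12 gives S-side
cut edges (S→T): {(4,11), (12,3), (12,7)} total cap 12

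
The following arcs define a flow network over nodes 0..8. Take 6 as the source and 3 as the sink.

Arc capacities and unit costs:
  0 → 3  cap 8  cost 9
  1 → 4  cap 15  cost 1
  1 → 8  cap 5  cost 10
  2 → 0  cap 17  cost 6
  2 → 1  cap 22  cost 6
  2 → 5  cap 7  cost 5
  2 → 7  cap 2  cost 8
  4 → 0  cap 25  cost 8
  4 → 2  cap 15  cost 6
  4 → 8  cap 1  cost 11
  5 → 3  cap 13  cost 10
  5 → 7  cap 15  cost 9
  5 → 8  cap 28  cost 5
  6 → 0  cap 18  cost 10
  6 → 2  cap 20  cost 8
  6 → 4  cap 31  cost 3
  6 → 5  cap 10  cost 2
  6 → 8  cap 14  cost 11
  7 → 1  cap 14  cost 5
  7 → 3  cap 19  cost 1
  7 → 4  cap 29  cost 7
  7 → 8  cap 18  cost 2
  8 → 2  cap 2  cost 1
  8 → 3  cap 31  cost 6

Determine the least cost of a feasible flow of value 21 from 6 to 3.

shortest-cost path #1: 6→5→3 push 10 @ unit cost 12 (adds 120)
shortest-cost path #2: 6→8→3 push 11 @ unit cost 17 (adds 187)
total cost = 307

Minimum cost for 21 units: 307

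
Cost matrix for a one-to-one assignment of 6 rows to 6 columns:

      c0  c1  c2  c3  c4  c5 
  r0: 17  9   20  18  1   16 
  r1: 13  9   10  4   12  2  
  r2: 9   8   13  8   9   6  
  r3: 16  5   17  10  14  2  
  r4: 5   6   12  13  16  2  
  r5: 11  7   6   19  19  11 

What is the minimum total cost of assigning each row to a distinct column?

Minimum assignment cost: 26

optimal assignment: row0→col4 (cost 1), row1→col3 (cost 4), row2→col1 (cost 8), row3→col5 (cost 2), row4→col0 (cost 5), row5→col2 (cost 6)
total = 1 + 4 + 8 + 2 + 5 + 6 = 26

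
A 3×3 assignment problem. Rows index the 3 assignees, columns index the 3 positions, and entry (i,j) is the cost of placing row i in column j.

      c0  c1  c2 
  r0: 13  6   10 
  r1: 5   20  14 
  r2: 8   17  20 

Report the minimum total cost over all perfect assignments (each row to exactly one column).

Minimum assignment cost: 28

optimal assignment: row0→col1 (cost 6), row1→col2 (cost 14), row2→col0 (cost 8)
total = 6 + 14 + 8 = 28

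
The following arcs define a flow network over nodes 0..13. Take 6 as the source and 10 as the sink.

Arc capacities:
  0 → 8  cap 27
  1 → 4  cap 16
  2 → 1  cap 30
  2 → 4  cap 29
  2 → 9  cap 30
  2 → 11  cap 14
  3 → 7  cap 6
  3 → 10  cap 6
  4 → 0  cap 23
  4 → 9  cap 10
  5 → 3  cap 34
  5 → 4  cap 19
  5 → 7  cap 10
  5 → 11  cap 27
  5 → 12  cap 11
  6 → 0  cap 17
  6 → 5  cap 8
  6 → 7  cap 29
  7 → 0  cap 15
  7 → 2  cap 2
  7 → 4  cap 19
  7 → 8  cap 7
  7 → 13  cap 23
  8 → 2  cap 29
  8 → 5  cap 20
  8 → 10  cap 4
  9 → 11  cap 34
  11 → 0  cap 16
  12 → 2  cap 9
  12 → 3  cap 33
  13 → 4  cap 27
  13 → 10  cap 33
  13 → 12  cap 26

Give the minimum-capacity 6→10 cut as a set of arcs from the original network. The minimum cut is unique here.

augment #1: 6→0→8→10 push 4
augment #2: 6→5→3→10 push 6
augment #3: 6→7→13→10 push 23
max flow = 33; residual-reachable set from 6 gives S-side
cut edges (S→T): {(3,10), (7,13), (8,10)} total cap 33

Min-cut arcs: {(3,10), (7,13), (8,10)} (total capacity 33)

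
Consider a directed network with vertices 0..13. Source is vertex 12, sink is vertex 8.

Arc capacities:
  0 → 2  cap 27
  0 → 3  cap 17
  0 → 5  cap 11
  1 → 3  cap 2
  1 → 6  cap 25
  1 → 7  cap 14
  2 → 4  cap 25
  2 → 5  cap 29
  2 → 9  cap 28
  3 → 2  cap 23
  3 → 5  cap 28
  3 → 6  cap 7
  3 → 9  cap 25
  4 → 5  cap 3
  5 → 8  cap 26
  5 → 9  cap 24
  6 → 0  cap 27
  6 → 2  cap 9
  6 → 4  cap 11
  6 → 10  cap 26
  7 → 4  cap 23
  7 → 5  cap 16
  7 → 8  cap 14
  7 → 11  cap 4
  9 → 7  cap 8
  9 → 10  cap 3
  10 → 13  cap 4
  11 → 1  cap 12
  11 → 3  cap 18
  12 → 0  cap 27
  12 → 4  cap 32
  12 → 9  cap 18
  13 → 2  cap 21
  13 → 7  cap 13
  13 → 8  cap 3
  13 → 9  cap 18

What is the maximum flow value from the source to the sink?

augment #1: 12→0→5→8 bottleneck 11, total now 11
augment #2: 12→4→5→8 bottleneck 3, total now 14
augment #3: 12→9→7→8 bottleneck 8, total now 22
augment #4: 12→0→2→5→8 bottleneck 12, total now 34
augment #5: 12→9→10→13→8 bottleneck 3, total now 37
augment #6: 12→0→3→6→10→13→7→8 bottleneck 1, total now 38

Maximum flow value: 38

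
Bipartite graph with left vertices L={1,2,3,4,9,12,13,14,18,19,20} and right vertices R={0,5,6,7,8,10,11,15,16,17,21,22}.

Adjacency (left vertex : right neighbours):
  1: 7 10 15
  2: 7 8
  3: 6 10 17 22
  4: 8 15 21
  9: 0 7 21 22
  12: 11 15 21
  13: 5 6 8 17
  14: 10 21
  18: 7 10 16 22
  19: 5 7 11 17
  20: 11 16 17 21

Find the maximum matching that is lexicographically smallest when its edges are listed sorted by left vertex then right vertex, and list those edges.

|M| = 11 (so the lex-smallest maximum matching has 11 edges)
process left vertices in ascending order; for each, take the smallest-labelled available neighbour that still permits 11 edges overall, or leave it unmatched if none does
lex-smallest matching: {1-7, 2-8, 3-6, 4-15, 9-0, 12-11, 13-5, 14-10, 18-16, 19-17, 20-21}

Lex-smallest maximum matching: {(1,7), (2,8), (3,6), (4,15), (9,0), (12,11), (13,5), (14,10), (18,16), (19,17), (20,21)}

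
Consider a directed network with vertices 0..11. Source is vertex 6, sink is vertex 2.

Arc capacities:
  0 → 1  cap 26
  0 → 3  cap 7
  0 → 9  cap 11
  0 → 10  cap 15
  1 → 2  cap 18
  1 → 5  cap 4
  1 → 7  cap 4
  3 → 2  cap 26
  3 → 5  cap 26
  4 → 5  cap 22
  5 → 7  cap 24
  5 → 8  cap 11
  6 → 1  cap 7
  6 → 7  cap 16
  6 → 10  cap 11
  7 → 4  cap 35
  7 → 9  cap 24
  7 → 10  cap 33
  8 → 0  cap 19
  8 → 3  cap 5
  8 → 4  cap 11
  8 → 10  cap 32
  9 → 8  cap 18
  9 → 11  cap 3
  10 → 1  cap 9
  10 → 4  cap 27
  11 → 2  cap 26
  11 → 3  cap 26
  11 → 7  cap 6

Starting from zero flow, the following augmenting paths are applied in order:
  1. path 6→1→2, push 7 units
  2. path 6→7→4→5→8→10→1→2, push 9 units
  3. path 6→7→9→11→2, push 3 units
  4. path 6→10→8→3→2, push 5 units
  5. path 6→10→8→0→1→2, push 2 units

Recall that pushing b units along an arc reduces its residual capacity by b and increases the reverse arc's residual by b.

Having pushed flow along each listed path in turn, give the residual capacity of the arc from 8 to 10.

after path 1 (6→1→2, push 7): res(8,10)=32
after path 2 (6→7→4→5→8→10→1→2, push 9): res(8,10)=23
after path 3 (6→7→9→11→2, push 3): res(8,10)=23
after path 4 (6→10→8→3→2, push 5): res(8,10)=28
after path 5 (6→10→8→0→1→2, push 2): res(8,10)=30

Residual capacity of (8,10): 30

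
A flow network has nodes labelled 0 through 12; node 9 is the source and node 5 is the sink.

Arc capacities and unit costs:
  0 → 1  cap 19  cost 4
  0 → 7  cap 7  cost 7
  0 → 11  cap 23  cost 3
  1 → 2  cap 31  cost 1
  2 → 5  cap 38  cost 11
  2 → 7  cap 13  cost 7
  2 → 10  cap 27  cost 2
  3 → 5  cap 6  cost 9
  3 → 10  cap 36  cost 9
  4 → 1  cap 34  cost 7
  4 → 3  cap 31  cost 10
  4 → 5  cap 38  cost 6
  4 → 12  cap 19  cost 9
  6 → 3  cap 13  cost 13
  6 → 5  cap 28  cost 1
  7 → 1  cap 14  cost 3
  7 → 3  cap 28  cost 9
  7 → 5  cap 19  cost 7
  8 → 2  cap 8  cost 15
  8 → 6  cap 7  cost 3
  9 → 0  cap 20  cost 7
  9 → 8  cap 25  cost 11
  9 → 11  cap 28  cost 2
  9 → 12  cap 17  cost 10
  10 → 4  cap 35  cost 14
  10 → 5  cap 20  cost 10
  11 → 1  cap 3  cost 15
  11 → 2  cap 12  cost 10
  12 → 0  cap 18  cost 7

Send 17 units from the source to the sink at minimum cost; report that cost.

Minimum cost for 17 units: 321

shortest-cost path #1: 9→8→6→5 push 7 @ unit cost 15 (adds 105)
shortest-cost path #2: 9→0→7→5 push 7 @ unit cost 21 (adds 147)
shortest-cost path #3: 9→11→2→5 push 3 @ unit cost 23 (adds 69)
total cost = 321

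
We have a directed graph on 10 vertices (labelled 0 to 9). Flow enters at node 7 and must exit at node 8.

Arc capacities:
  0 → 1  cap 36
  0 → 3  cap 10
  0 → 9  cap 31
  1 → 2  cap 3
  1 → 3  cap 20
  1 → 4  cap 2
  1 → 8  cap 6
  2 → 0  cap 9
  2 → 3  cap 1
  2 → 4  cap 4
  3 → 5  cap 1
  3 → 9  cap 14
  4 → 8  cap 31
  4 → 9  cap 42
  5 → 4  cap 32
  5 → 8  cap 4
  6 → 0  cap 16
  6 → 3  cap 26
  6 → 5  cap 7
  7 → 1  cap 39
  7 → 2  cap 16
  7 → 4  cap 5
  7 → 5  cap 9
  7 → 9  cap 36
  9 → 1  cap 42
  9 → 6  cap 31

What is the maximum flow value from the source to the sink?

augment #1: 7→1→8 bottleneck 6, total now 6
augment #2: 7→4→8 bottleneck 5, total now 11
augment #3: 7→5→8 bottleneck 4, total now 15
augment #4: 7→1→4→8 bottleneck 2, total now 17
augment #5: 7→2→4→8 bottleneck 4, total now 21
augment #6: 7→5→4→8 bottleneck 5, total now 26
augment #7: 7→1→3→5→4→8 bottleneck 1, total now 27
augment #8: 7→9→6→5→4→8 bottleneck 7, total now 34

Maximum flow value: 34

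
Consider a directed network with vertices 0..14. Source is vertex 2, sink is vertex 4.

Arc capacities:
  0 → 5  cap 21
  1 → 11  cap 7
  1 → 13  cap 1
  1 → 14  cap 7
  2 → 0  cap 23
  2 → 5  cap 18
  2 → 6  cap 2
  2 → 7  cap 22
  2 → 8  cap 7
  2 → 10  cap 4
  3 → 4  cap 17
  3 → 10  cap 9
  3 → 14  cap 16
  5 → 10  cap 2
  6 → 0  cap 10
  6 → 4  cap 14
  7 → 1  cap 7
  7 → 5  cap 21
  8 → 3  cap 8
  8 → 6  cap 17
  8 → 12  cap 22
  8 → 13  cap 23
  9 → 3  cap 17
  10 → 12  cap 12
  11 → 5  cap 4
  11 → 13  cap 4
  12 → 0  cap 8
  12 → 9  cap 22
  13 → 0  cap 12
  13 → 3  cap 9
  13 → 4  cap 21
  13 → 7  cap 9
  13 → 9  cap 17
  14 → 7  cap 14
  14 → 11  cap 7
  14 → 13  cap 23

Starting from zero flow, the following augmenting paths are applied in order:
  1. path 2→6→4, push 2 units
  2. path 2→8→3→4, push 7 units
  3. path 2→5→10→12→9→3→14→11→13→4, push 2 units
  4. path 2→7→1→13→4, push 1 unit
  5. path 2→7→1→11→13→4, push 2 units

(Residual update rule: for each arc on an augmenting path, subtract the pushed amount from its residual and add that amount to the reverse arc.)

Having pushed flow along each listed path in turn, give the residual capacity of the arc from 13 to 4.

Residual capacity of (13,4): 16

after path 1 (2→6→4, push 2): res(13,4)=21
after path 2 (2→8→3→4, push 7): res(13,4)=21
after path 3 (2→5→10→12→9→3→14→11→13→4, push 2): res(13,4)=19
after path 4 (2→7→1→13→4, push 1): res(13,4)=18
after path 5 (2→7→1→11→13→4, push 2): res(13,4)=16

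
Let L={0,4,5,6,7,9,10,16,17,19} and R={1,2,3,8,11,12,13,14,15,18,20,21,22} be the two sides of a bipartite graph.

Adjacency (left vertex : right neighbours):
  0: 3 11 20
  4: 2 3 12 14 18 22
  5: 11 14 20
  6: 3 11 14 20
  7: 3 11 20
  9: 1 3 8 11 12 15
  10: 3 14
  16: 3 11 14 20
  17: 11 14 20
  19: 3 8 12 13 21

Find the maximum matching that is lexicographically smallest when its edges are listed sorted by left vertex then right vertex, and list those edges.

Lex-smallest maximum matching: {(0,3), (4,2), (5,11), (6,14), (7,20), (9,1), (19,8)}

|M| = 7 (so the lex-smallest maximum matching has 7 edges)
process left vertices in ascending order; for each, take the smallest-labelled available neighbour that still permits 7 edges overall, or leave it unmatched if none does
lex-smallest matching: {0-3, 4-2, 5-11, 6-14, 7-20, 9-1, 19-8}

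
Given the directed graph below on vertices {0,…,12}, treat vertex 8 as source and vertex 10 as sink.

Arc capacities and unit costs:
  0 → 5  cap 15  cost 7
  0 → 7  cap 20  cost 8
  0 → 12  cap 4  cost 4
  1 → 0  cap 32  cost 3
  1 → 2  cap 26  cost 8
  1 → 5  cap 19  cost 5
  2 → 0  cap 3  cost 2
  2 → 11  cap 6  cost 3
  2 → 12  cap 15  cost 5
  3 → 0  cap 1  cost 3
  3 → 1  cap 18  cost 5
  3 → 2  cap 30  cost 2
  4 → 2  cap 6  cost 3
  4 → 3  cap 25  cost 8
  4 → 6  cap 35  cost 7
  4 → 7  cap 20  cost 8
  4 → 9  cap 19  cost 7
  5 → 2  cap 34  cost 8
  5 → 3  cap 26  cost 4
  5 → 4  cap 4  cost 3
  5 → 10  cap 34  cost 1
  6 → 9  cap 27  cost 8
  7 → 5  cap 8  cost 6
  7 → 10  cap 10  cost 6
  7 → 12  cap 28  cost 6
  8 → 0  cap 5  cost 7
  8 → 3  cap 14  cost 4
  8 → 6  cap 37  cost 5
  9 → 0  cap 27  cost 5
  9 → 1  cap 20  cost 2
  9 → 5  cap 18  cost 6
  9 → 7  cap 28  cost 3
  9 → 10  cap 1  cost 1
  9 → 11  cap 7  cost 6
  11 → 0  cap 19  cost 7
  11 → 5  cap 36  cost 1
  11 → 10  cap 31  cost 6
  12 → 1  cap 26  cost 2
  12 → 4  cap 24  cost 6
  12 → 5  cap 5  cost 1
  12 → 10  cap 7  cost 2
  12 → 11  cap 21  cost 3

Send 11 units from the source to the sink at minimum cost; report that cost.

Minimum cost for 11 units: 131

shortest-cost path #1: 8→3→2→11→5→10 push 6 @ unit cost 11 (adds 66)
shortest-cost path #2: 8→0→12→10 push 4 @ unit cost 13 (adds 52)
shortest-cost path #3: 8→3→2→12→10 push 1 @ unit cost 13 (adds 13)
total cost = 131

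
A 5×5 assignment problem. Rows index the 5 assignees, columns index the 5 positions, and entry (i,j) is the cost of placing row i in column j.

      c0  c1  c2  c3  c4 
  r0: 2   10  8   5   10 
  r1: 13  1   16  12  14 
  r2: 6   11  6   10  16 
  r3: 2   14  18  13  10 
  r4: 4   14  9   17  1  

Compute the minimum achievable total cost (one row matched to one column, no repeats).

Minimum assignment cost: 15

optimal assignment: row0→col3 (cost 5), row1→col1 (cost 1), row2→col2 (cost 6), row3→col0 (cost 2), row4→col4 (cost 1)
total = 5 + 1 + 6 + 2 + 1 = 15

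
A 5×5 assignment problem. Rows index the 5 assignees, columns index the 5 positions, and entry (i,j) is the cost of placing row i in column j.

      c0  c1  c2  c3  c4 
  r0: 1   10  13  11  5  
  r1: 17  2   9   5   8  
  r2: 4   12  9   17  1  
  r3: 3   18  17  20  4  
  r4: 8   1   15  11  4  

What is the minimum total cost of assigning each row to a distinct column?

optimal assignment: row0→col0 (cost 1), row1→col3 (cost 5), row2→col2 (cost 9), row3→col4 (cost 4), row4→col1 (cost 1)
total = 1 + 5 + 9 + 4 + 1 = 20

Minimum assignment cost: 20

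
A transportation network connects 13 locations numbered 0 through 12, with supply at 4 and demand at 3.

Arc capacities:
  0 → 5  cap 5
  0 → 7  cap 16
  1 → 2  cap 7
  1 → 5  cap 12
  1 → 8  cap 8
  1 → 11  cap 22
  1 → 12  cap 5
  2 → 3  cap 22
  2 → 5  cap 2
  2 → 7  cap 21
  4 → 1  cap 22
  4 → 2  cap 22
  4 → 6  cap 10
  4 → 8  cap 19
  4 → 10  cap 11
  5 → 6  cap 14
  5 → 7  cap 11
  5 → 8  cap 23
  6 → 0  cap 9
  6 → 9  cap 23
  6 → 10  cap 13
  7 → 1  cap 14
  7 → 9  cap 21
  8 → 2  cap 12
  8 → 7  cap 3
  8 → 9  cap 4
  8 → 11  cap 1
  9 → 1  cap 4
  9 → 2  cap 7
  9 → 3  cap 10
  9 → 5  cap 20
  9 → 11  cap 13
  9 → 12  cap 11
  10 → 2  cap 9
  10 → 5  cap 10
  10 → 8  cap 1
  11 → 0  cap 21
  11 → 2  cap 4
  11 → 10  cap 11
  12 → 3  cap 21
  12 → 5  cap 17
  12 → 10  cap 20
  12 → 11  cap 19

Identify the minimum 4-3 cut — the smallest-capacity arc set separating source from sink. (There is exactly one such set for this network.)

Min-cut arcs: {(1,12), (2,3), (9,3), (9,12)} (total capacity 48)

augment #1: 4→2→3 push 22
augment #2: 4→1→12→3 push 5
augment #3: 4→6→9→3 push 10
augment #4: 4→8→9→12→3 push 4
augment #5: 4→8→7→9→12→3 push 3
augment #6: 4→1→2→7→9→12→3 push 4
max flow = 48; residual-reachable set from 4 gives S-side
cut edges (S→T): {(1,12), (2,3), (9,3), (9,12)} total cap 48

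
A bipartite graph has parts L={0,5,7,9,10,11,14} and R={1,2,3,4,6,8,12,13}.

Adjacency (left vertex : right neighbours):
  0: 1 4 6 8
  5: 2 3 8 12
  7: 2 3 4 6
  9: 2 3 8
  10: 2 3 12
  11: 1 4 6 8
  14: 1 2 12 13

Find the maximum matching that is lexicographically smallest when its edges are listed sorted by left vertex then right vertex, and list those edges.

Lex-smallest maximum matching: {(0,1), (5,2), (7,3), (9,8), (10,12), (11,4), (14,13)}

|M| = 7 (so the lex-smallest maximum matching has 7 edges)
process left vertices in ascending order; for each, take the smallest-labelled available neighbour that still permits 7 edges overall, or leave it unmatched if none does
lex-smallest matching: {0-1, 5-2, 7-3, 9-8, 10-12, 11-4, 14-13}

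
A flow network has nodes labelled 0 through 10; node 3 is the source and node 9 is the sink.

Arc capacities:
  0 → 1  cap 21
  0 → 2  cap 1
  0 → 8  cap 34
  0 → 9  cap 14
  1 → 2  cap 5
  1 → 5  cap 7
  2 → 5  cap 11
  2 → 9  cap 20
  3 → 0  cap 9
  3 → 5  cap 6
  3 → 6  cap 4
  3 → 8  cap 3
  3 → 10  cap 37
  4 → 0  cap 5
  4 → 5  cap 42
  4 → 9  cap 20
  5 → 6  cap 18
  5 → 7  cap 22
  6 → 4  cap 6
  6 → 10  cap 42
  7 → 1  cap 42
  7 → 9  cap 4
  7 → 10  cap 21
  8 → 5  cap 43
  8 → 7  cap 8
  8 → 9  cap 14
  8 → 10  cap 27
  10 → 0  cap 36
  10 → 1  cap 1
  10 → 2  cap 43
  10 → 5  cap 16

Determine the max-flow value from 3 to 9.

Maximum flow value: 58

augment #1: 3→0→9 bottleneck 9, total now 9
augment #2: 3→8→9 bottleneck 3, total now 12
augment #3: 3→5→7→9 bottleneck 4, total now 16
augment #4: 3→6→4→9 bottleneck 4, total now 20
augment #5: 3→10→0→9 bottleneck 5, total now 25
augment #6: 3→10→2→9 bottleneck 20, total now 45
augment #7: 3→5→6→4→9 bottleneck 2, total now 47
augment #8: 3→10→0→8→9 bottleneck 11, total now 58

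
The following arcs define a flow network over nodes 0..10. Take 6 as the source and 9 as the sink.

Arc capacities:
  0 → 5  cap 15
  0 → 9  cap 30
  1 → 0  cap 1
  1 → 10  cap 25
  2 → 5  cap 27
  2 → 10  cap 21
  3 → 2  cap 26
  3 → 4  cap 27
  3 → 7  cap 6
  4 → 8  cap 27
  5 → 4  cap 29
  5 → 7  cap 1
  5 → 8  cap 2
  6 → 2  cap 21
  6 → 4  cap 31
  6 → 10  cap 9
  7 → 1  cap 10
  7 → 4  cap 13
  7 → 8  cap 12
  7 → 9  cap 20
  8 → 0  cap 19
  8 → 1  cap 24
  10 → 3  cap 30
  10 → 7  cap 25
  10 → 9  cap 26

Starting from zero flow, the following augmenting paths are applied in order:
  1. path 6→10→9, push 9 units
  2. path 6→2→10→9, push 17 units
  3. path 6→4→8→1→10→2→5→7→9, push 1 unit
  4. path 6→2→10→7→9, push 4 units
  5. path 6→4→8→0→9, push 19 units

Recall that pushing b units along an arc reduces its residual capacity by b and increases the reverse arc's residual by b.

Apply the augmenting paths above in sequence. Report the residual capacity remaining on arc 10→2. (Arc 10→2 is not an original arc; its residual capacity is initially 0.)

after path 1 (6→10→9, push 9): res(10,2)=0
after path 2 (6→2→10→9, push 17): res(10,2)=17
after path 3 (6→4→8→1→10→2→5→7→9, push 1): res(10,2)=16
after path 4 (6→2→10→7→9, push 4): res(10,2)=20
after path 5 (6→4→8→0→9, push 19): res(10,2)=20

Residual capacity of (10,2): 20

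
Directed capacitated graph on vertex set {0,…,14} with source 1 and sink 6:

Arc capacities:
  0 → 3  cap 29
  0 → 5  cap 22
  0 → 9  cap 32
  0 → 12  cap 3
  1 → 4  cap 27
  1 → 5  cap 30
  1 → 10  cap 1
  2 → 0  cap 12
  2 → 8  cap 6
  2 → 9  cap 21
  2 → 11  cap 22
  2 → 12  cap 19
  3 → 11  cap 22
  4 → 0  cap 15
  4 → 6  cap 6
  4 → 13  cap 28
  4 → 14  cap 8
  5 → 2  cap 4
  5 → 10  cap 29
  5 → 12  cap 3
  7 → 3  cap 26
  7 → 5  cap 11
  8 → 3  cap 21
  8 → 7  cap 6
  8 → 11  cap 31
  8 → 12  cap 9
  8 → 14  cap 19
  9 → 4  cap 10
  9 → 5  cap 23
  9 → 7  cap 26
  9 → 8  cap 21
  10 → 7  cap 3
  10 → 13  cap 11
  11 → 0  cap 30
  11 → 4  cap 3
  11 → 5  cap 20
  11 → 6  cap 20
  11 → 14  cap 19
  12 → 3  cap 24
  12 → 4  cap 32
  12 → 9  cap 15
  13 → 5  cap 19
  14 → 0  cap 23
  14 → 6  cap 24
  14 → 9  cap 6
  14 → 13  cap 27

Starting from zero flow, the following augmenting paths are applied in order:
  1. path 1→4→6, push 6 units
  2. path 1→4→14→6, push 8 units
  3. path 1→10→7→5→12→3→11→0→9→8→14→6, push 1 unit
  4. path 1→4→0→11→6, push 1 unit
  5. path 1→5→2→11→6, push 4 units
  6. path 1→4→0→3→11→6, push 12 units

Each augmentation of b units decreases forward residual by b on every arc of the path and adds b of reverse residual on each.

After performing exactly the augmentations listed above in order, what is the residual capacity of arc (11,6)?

after path 1 (1→4→6, push 6): res(11,6)=20
after path 2 (1→4→14→6, push 8): res(11,6)=20
after path 3 (1→10→7→5→12→3→11→0→9→8→14→6, push 1): res(11,6)=20
after path 4 (1→4→0→11→6, push 1): res(11,6)=19
after path 5 (1→5→2→11→6, push 4): res(11,6)=15
after path 6 (1→4→0→3→11→6, push 12): res(11,6)=3

Residual capacity of (11,6): 3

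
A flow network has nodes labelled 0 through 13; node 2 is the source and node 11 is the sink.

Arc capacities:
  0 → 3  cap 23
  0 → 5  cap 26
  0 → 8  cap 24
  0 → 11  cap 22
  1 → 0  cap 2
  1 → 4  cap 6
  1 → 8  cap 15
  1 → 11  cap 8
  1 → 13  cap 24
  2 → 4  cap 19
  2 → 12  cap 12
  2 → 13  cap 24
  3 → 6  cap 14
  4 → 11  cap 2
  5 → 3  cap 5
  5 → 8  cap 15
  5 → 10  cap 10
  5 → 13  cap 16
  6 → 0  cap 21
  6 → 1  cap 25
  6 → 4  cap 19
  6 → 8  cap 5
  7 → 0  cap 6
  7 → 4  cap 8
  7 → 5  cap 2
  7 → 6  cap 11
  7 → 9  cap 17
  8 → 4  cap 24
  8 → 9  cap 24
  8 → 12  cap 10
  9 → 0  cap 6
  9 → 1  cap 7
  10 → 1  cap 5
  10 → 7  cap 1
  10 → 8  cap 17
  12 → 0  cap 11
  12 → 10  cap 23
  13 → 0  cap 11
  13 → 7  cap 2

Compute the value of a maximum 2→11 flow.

augment #1: 2→4→11 bottleneck 2, total now 2
augment #2: 2→12→0→11 bottleneck 11, total now 13
augment #3: 2→13→0→11 bottleneck 11, total now 24
augment #4: 2→12→10→1→11 bottleneck 1, total now 25
augment #5: 2→13→7→6→1→11 bottleneck 2, total now 27

Maximum flow value: 27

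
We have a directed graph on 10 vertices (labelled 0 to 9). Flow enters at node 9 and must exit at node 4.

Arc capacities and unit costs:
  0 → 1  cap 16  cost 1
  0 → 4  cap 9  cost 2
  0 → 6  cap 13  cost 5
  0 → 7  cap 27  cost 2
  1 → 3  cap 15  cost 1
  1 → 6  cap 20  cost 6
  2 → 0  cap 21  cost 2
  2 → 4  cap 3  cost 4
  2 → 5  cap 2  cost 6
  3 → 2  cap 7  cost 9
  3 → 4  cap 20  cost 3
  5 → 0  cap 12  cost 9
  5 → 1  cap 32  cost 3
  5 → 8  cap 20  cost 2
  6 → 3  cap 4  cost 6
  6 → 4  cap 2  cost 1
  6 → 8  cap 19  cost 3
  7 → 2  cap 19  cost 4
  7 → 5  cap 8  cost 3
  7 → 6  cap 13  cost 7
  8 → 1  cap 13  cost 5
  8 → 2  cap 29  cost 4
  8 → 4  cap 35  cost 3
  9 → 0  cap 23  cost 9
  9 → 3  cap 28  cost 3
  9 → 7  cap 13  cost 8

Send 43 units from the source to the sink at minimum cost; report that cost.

Minimum cost for 43 units: 445

shortest-cost path #1: 9→3→4 push 20 @ unit cost 6 (adds 120)
shortest-cost path #2: 9→0→4 push 9 @ unit cost 11 (adds 99)
shortest-cost path #3: 9→0→6→4 push 2 @ unit cost 15 (adds 30)
shortest-cost path #4: 9→3→2→4 push 3 @ unit cost 16 (adds 48)
shortest-cost path #5: 9→7→5→8→4 push 8 @ unit cost 16 (adds 128)
shortest-cost path #6: 9→0→6→8→4 push 1 @ unit cost 20 (adds 20)
total cost = 445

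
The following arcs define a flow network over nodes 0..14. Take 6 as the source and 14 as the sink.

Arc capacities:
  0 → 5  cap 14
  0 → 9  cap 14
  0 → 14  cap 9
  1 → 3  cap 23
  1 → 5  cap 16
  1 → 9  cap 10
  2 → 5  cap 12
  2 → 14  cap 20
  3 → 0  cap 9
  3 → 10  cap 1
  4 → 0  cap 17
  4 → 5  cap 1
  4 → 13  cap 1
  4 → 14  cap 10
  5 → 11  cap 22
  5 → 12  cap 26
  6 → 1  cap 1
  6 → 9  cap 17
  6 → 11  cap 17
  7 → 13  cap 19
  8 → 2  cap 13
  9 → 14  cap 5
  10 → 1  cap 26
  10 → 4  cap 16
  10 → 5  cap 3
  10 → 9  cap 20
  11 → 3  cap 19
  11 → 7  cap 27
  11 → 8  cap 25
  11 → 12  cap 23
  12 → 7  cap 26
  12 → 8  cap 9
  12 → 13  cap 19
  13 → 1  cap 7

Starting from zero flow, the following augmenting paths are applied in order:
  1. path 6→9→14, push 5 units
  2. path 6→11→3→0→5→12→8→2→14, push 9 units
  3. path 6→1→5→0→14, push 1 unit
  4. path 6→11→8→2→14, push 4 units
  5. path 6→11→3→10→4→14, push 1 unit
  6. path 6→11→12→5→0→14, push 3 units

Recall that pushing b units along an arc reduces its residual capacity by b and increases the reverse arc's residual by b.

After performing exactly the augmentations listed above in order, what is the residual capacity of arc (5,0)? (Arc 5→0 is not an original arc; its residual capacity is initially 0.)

after path 1 (6→9→14, push 5): res(5,0)=0
after path 2 (6→11→3→0→5→12→8→2→14, push 9): res(5,0)=9
after path 3 (6→1→5→0→14, push 1): res(5,0)=8
after path 4 (6→11→8→2→14, push 4): res(5,0)=8
after path 5 (6→11→3→10→4→14, push 1): res(5,0)=8
after path 6 (6→11→12→5→0→14, push 3): res(5,0)=5

Residual capacity of (5,0): 5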